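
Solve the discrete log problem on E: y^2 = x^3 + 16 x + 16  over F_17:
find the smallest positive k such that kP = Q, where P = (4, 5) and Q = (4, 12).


Enumerate multiples of P until we hit Q = (4, 12):
  1P = (4, 5)
  2P = (1, 4)
  3P = (14, 3)
  4P = (14, 14)
  5P = (1, 13)
  6P = (4, 12)
Match found at i = 6.

k = 6


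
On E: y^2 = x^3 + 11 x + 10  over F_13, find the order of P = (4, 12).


Compute successive multiples of P until we hit O:
  1P = (4, 12)
  2P = (1, 10)
  3P = (7, 12)
  4P = (2, 1)
  5P = (8, 5)
  6P = (0, 7)
  7P = (0, 6)
  8P = (8, 8)
  ... (continuing to 13P)
  13P = O

ord(P) = 13


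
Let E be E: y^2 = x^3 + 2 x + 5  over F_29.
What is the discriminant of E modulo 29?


4 a^3 + 27 b^2 = 4*2^3 + 27*5^2 = 32 + 675 = 707
Delta = -16 * (707) = -11312
Delta mod 29 = 27

Delta = 27 (mod 29)


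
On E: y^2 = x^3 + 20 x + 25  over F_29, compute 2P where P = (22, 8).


Doubling: s = (3 x1^2 + a) / (2 y1)
s = (3*22^2 + 20) / (2*8) mod 29 = 5
x3 = s^2 - 2 x1 mod 29 = 5^2 - 2*22 = 10
y3 = s (x1 - x3) - y1 mod 29 = 5 * (22 - 10) - 8 = 23

2P = (10, 23)


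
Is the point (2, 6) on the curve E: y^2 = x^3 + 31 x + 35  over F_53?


Check whether y^2 = x^3 + 31 x + 35 (mod 53) for (x, y) = (2, 6).
LHS: y^2 = 6^2 mod 53 = 36
RHS: x^3 + 31 x + 35 = 2^3 + 31*2 + 35 mod 53 = 52
LHS != RHS

No, not on the curve


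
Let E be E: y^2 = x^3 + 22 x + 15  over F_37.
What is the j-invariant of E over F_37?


Delta = -16(4 a^3 + 27 b^2) mod 37 = 30
-1728 * (4 a)^3 = -1728 * (4*22)^3 mod 37 = 29
j = 29 * 30^(-1) mod 37 = 17

j = 17 (mod 37)


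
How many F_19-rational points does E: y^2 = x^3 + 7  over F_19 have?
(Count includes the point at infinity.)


For each x in F_19, count y with y^2 = x^3 + 0 x + 7 mod 19:
  x = 0: RHS = 7, y in [8, 11]  -> 2 point(s)
  x = 8: RHS = 6, y in [5, 14]  -> 2 point(s)
  x = 10: RHS = 0, y in [0]  -> 1 point(s)
  x = 12: RHS = 6, y in [5, 14]  -> 2 point(s)
  x = 13: RHS = 0, y in [0]  -> 1 point(s)
  x = 15: RHS = 0, y in [0]  -> 1 point(s)
  x = 18: RHS = 6, y in [5, 14]  -> 2 point(s)
Affine points: 11. Add the point at infinity: total = 12.

#E(F_19) = 12


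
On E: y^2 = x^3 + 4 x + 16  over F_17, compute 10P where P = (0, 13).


k = 10 = 1010_2 (binary, LSB first: 0101)
Double-and-add from P = (0, 13):
  bit 0 = 0: acc unchanged = O
  bit 1 = 1: acc = O + (13, 2) = (13, 2)
  bit 2 = 0: acc unchanged = (13, 2)
  bit 3 = 1: acc = (13, 2) + (7, 9) = (13, 15)

10P = (13, 15)


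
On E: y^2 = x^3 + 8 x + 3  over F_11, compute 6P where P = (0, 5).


k = 6 = 110_2 (binary, LSB first: 011)
Double-and-add from P = (0, 5):
  bit 0 = 0: acc unchanged = O
  bit 1 = 1: acc = O + (9, 1) = (9, 1)
  bit 2 = 1: acc = (9, 1) + (5, 6) = (2, 4)

6P = (2, 4)


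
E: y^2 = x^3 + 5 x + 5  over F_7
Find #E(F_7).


For each x in F_7, count y with y^2 = x^3 + 5 x + 5 mod 7:
  x = 1: RHS = 4, y in [2, 5]  -> 2 point(s)
  x = 2: RHS = 2, y in [3, 4]  -> 2 point(s)
  x = 5: RHS = 1, y in [1, 6]  -> 2 point(s)
Affine points: 6. Add the point at infinity: total = 7.

#E(F_7) = 7


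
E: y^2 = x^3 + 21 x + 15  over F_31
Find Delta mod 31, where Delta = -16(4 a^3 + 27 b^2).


4 a^3 + 27 b^2 = 4*21^3 + 27*15^2 = 37044 + 6075 = 43119
Delta = -16 * (43119) = -689904
Delta mod 31 = 1

Delta = 1 (mod 31)


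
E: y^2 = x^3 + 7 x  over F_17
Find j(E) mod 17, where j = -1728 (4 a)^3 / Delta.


Delta = -16(4 a^3 + 27 b^2) mod 17 = 12
-1728 * (4 a)^3 = -1728 * (4*7)^3 mod 17 = 13
j = 13 * 12^(-1) mod 17 = 11

j = 11 (mod 17)


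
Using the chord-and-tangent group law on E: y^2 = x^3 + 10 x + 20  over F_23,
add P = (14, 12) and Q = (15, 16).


P != Q, so use the chord formula.
s = (y2 - y1) / (x2 - x1) = (4) / (1) mod 23 = 4
x3 = s^2 - x1 - x2 mod 23 = 4^2 - 14 - 15 = 10
y3 = s (x1 - x3) - y1 mod 23 = 4 * (14 - 10) - 12 = 4

P + Q = (10, 4)


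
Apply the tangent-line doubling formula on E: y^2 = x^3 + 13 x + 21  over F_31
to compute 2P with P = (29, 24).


Doubling: s = (3 x1^2 + a) / (2 y1)
s = (3*29^2 + 13) / (2*24) mod 31 = 27
x3 = s^2 - 2 x1 mod 31 = 27^2 - 2*29 = 20
y3 = s (x1 - x3) - y1 mod 31 = 27 * (29 - 20) - 24 = 2

2P = (20, 2)


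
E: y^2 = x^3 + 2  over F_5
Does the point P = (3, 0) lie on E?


Check whether y^2 = x^3 + 0 x + 2 (mod 5) for (x, y) = (3, 0).
LHS: y^2 = 0^2 mod 5 = 0
RHS: x^3 + 0 x + 2 = 3^3 + 0*3 + 2 mod 5 = 4
LHS != RHS

No, not on the curve


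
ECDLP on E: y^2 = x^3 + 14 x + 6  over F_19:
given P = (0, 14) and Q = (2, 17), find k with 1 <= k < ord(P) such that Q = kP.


Enumerate multiples of P until we hit Q = (2, 17):
  1P = (0, 14)
  2P = (5, 12)
  3P = (2, 2)
  4P = (15, 0)
  5P = (2, 17)
Match found at i = 5.

k = 5


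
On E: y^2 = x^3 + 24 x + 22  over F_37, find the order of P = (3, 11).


Compute successive multiples of P until we hit O:
  1P = (3, 11)
  2P = (10, 35)
  3P = (35, 22)
  4P = (29, 24)
  5P = (33, 11)
  6P = (1, 26)
  7P = (6, 30)
  8P = (27, 22)
  ... (continuing to 39P)
  39P = O

ord(P) = 39


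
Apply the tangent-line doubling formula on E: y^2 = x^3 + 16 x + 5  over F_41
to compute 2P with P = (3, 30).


Doubling: s = (3 x1^2 + a) / (2 y1)
s = (3*3^2 + 16) / (2*30) mod 41 = 26
x3 = s^2 - 2 x1 mod 41 = 26^2 - 2*3 = 14
y3 = s (x1 - x3) - y1 mod 41 = 26 * (3 - 14) - 30 = 12

2P = (14, 12)


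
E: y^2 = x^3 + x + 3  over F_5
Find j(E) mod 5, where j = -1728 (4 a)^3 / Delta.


Delta = -16(4 a^3 + 27 b^2) mod 5 = 3
-1728 * (4 a)^3 = -1728 * (4*1)^3 mod 5 = 3
j = 3 * 3^(-1) mod 5 = 1

j = 1 (mod 5)


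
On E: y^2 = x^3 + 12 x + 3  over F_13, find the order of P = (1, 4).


Compute successive multiples of P until we hit O:
  1P = (1, 4)
  2P = (7, 1)
  3P = (2, 3)
  4P = (11, 6)
  5P = (0, 4)
  6P = (12, 9)
  7P = (3, 1)
  8P = (8, 0)
  ... (continuing to 16P)
  16P = O

ord(P) = 16


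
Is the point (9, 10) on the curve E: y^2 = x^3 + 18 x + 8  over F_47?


Check whether y^2 = x^3 + 18 x + 8 (mod 47) for (x, y) = (9, 10).
LHS: y^2 = 10^2 mod 47 = 6
RHS: x^3 + 18 x + 8 = 9^3 + 18*9 + 8 mod 47 = 6
LHS = RHS

Yes, on the curve


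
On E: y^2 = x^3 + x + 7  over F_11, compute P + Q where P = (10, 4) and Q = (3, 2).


P != Q, so use the chord formula.
s = (y2 - y1) / (x2 - x1) = (9) / (4) mod 11 = 5
x3 = s^2 - x1 - x2 mod 11 = 5^2 - 10 - 3 = 1
y3 = s (x1 - x3) - y1 mod 11 = 5 * (10 - 1) - 4 = 8

P + Q = (1, 8)


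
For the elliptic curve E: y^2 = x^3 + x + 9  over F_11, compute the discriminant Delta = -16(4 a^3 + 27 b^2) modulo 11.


4 a^3 + 27 b^2 = 4*1^3 + 27*9^2 = 4 + 2187 = 2191
Delta = -16 * (2191) = -35056
Delta mod 11 = 1

Delta = 1 (mod 11)


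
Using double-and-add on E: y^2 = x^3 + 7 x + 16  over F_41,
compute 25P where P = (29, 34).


k = 25 = 11001_2 (binary, LSB first: 10011)
Double-and-add from P = (29, 34):
  bit 0 = 1: acc = O + (29, 34) = (29, 34)
  bit 1 = 0: acc unchanged = (29, 34)
  bit 2 = 0: acc unchanged = (29, 34)
  bit 3 = 1: acc = (29, 34) + (17, 28) = (26, 29)
  bit 4 = 1: acc = (26, 29) + (38, 3) = (17, 13)

25P = (17, 13)


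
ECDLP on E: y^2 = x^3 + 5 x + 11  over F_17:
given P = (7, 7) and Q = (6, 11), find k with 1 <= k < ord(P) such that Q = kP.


Enumerate multiples of P until we hit Q = (6, 11):
  1P = (7, 7)
  2P = (5, 5)
  3P = (6, 11)
Match found at i = 3.

k = 3


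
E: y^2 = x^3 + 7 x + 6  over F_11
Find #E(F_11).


For each x in F_11, count y with y^2 = x^3 + 7 x + 6 mod 11:
  x = 1: RHS = 3, y in [5, 6]  -> 2 point(s)
  x = 5: RHS = 1, y in [1, 10]  -> 2 point(s)
  x = 6: RHS = 0, y in [0]  -> 1 point(s)
  x = 10: RHS = 9, y in [3, 8]  -> 2 point(s)
Affine points: 7. Add the point at infinity: total = 8.

#E(F_11) = 8


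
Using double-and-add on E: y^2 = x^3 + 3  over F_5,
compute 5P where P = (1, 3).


k = 5 = 101_2 (binary, LSB first: 101)
Double-and-add from P = (1, 3):
  bit 0 = 1: acc = O + (1, 3) = (1, 3)
  bit 1 = 0: acc unchanged = (1, 3)
  bit 2 = 1: acc = (1, 3) + (2, 1) = (1, 2)

5P = (1, 2)


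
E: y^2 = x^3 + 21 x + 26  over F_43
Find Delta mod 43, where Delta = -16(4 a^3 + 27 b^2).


4 a^3 + 27 b^2 = 4*21^3 + 27*26^2 = 37044 + 18252 = 55296
Delta = -16 * (55296) = -884736
Delta mod 43 = 32

Delta = 32 (mod 43)


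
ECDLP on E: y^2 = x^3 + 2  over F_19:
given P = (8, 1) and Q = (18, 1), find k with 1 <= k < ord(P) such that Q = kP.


Enumerate multiples of P until we hit Q = (18, 1):
  1P = (8, 1)
  2P = (4, 3)
  3P = (12, 1)
  4P = (18, 18)
  5P = (9, 3)
  6P = (6, 3)
  7P = (6, 16)
  8P = (9, 16)
  9P = (18, 1)
Match found at i = 9.

k = 9


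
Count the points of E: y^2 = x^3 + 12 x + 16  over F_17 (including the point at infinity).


For each x in F_17, count y with y^2 = x^3 + 12 x + 16 mod 17:
  x = 0: RHS = 16, y in [4, 13]  -> 2 point(s)
  x = 4: RHS = 9, y in [3, 14]  -> 2 point(s)
  x = 6: RHS = 15, y in [7, 10]  -> 2 point(s)
  x = 7: RHS = 1, y in [1, 16]  -> 2 point(s)
  x = 11: RHS = 0, y in [0]  -> 1 point(s)
  x = 12: RHS = 1, y in [1, 16]  -> 2 point(s)
  x = 14: RHS = 4, y in [2, 15]  -> 2 point(s)
  x = 15: RHS = 1, y in [1, 16]  -> 2 point(s)
Affine points: 15. Add the point at infinity: total = 16.

#E(F_17) = 16


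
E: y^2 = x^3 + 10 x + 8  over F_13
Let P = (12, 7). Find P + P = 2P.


Doubling: s = (3 x1^2 + a) / (2 y1)
s = (3*12^2 + 10) / (2*7) mod 13 = 0
x3 = s^2 - 2 x1 mod 13 = 0^2 - 2*12 = 2
y3 = s (x1 - x3) - y1 mod 13 = 0 * (12 - 2) - 7 = 6

2P = (2, 6)


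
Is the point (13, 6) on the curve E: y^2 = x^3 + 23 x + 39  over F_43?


Check whether y^2 = x^3 + 23 x + 39 (mod 43) for (x, y) = (13, 6).
LHS: y^2 = 6^2 mod 43 = 36
RHS: x^3 + 23 x + 39 = 13^3 + 23*13 + 39 mod 43 = 41
LHS != RHS

No, not on the curve


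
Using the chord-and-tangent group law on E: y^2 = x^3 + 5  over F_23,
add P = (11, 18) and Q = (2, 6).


P != Q, so use the chord formula.
s = (y2 - y1) / (x2 - x1) = (11) / (14) mod 23 = 9
x3 = s^2 - x1 - x2 mod 23 = 9^2 - 11 - 2 = 22
y3 = s (x1 - x3) - y1 mod 23 = 9 * (11 - 22) - 18 = 21

P + Q = (22, 21)


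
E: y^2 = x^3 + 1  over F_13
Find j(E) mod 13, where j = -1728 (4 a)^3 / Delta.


Delta = -16(4 a^3 + 27 b^2) mod 13 = 10
-1728 * (4 a)^3 = -1728 * (4*0)^3 mod 13 = 0
j = 0 * 10^(-1) mod 13 = 0

j = 0 (mod 13)


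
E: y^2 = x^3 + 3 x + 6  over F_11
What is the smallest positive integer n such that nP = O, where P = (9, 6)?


Compute successive multiples of P until we hit O:
  1P = (9, 6)
  2P = (9, 5)
  3P = O

ord(P) = 3


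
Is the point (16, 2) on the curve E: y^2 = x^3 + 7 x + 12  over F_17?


Check whether y^2 = x^3 + 7 x + 12 (mod 17) for (x, y) = (16, 2).
LHS: y^2 = 2^2 mod 17 = 4
RHS: x^3 + 7 x + 12 = 16^3 + 7*16 + 12 mod 17 = 4
LHS = RHS

Yes, on the curve


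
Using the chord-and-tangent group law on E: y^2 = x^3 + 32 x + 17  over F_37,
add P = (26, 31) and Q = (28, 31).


P != Q, so use the chord formula.
s = (y2 - y1) / (x2 - x1) = (0) / (2) mod 37 = 0
x3 = s^2 - x1 - x2 mod 37 = 0^2 - 26 - 28 = 20
y3 = s (x1 - x3) - y1 mod 37 = 0 * (26 - 20) - 31 = 6

P + Q = (20, 6)


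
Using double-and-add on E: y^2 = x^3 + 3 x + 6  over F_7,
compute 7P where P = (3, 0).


k = 7 = 111_2 (binary, LSB first: 111)
Double-and-add from P = (3, 0):
  bit 0 = 1: acc = O + (3, 0) = (3, 0)
  bit 1 = 1: acc = (3, 0) + O = (3, 0)
  bit 2 = 1: acc = (3, 0) + O = (3, 0)

7P = (3, 0)


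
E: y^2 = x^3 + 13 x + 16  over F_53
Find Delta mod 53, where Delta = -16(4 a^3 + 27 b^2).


4 a^3 + 27 b^2 = 4*13^3 + 27*16^2 = 8788 + 6912 = 15700
Delta = -16 * (15700) = -251200
Delta mod 53 = 20

Delta = 20 (mod 53)


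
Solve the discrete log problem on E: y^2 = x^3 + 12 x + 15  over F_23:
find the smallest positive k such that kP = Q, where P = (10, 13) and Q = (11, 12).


Enumerate multiples of P until we hit Q = (11, 12):
  1P = (10, 13)
  2P = (9, 22)
  3P = (16, 18)
  4P = (6, 21)
  5P = (11, 12)
Match found at i = 5.

k = 5


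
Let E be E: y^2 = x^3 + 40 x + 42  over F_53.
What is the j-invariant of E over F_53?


Delta = -16(4 a^3 + 27 b^2) mod 53 = 38
-1728 * (4 a)^3 = -1728 * (4*40)^3 mod 53 = 21
j = 21 * 38^(-1) mod 53 = 41

j = 41 (mod 53)


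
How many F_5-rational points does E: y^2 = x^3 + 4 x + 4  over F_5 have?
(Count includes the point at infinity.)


For each x in F_5, count y with y^2 = x^3 + 4 x + 4 mod 5:
  x = 0: RHS = 4, y in [2, 3]  -> 2 point(s)
  x = 1: RHS = 4, y in [2, 3]  -> 2 point(s)
  x = 2: RHS = 0, y in [0]  -> 1 point(s)
  x = 4: RHS = 4, y in [2, 3]  -> 2 point(s)
Affine points: 7. Add the point at infinity: total = 8.

#E(F_5) = 8


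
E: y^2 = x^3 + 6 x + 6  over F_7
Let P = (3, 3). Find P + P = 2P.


Doubling: s = (3 x1^2 + a) / (2 y1)
s = (3*3^2 + 6) / (2*3) mod 7 = 2
x3 = s^2 - 2 x1 mod 7 = 2^2 - 2*3 = 5
y3 = s (x1 - x3) - y1 mod 7 = 2 * (3 - 5) - 3 = 0

2P = (5, 0)


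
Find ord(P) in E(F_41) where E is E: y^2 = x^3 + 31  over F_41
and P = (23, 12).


Compute successive multiples of P until we hit O:
  1P = (23, 12)
  2P = (26, 10)
  3P = (38, 39)
  4P = (39, 33)
  5P = (19, 24)
  6P = (8, 25)
  7P = (0, 20)
  8P = (2, 11)
  ... (continuing to 21P)
  21P = O

ord(P) = 21


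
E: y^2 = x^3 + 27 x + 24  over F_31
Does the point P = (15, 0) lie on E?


Check whether y^2 = x^3 + 27 x + 24 (mod 31) for (x, y) = (15, 0).
LHS: y^2 = 0^2 mod 31 = 0
RHS: x^3 + 27 x + 24 = 15^3 + 27*15 + 24 mod 31 = 22
LHS != RHS

No, not on the curve


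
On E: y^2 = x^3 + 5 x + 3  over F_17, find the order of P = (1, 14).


Compute successive multiples of P until we hit O:
  1P = (1, 14)
  2P = (13, 2)
  3P = (4, 6)
  4P = (4, 11)
  5P = (13, 15)
  6P = (1, 3)
  7P = O

ord(P) = 7


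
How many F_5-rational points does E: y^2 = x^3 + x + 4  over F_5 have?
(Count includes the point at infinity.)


For each x in F_5, count y with y^2 = x^3 + 1 x + 4 mod 5:
  x = 0: RHS = 4, y in [2, 3]  -> 2 point(s)
  x = 1: RHS = 1, y in [1, 4]  -> 2 point(s)
  x = 2: RHS = 4, y in [2, 3]  -> 2 point(s)
  x = 3: RHS = 4, y in [2, 3]  -> 2 point(s)
Affine points: 8. Add the point at infinity: total = 9.

#E(F_5) = 9


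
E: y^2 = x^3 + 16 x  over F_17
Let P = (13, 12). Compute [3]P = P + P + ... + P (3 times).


k = 3 = 11_2 (binary, LSB first: 11)
Double-and-add from P = (13, 12):
  bit 0 = 1: acc = O + (13, 12) = (13, 12)
  bit 1 = 1: acc = (13, 12) + (0, 0) = (13, 5)

3P = (13, 5)


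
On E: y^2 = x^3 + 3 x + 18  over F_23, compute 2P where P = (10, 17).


Doubling: s = (3 x1^2 + a) / (2 y1)
s = (3*10^2 + 3) / (2*17) mod 23 = 15
x3 = s^2 - 2 x1 mod 23 = 15^2 - 2*10 = 21
y3 = s (x1 - x3) - y1 mod 23 = 15 * (10 - 21) - 17 = 2

2P = (21, 2)


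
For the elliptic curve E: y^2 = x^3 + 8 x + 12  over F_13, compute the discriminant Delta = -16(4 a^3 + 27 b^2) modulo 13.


4 a^3 + 27 b^2 = 4*8^3 + 27*12^2 = 2048 + 3888 = 5936
Delta = -16 * (5936) = -94976
Delta mod 13 = 2

Delta = 2 (mod 13)


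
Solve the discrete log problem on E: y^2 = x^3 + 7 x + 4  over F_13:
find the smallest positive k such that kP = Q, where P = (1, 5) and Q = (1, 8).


Enumerate multiples of P until we hit Q = (1, 8):
  1P = (1, 5)
  2P = (12, 10)
  3P = (3, 0)
  4P = (12, 3)
  5P = (1, 8)
Match found at i = 5.

k = 5


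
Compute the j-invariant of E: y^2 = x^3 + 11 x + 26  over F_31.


Delta = -16(4 a^3 + 27 b^2) mod 31 = 23
-1728 * (4 a)^3 = -1728 * (4*11)^3 mod 31 = 30
j = 30 * 23^(-1) mod 31 = 4

j = 4 (mod 31)


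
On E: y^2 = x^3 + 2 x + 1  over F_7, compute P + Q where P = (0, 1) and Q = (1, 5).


P != Q, so use the chord formula.
s = (y2 - y1) / (x2 - x1) = (4) / (1) mod 7 = 4
x3 = s^2 - x1 - x2 mod 7 = 4^2 - 0 - 1 = 1
y3 = s (x1 - x3) - y1 mod 7 = 4 * (0 - 1) - 1 = 2

P + Q = (1, 2)


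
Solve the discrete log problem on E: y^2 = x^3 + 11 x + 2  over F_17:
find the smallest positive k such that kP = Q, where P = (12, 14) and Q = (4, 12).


Enumerate multiples of P until we hit Q = (4, 12):
  1P = (12, 14)
  2P = (2, 7)
  3P = (4, 12)
Match found at i = 3.

k = 3


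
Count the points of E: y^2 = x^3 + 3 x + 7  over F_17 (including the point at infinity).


For each x in F_17, count y with y^2 = x^3 + 3 x + 7 mod 17:
  x = 2: RHS = 4, y in [2, 15]  -> 2 point(s)
  x = 3: RHS = 9, y in [3, 14]  -> 2 point(s)
  x = 4: RHS = 15, y in [7, 10]  -> 2 point(s)
  x = 8: RHS = 16, y in [4, 13]  -> 2 point(s)
  x = 9: RHS = 15, y in [7, 10]  -> 2 point(s)
  x = 10: RHS = 0, y in [0]  -> 1 point(s)
  x = 13: RHS = 16, y in [4, 13]  -> 2 point(s)
Affine points: 13. Add the point at infinity: total = 14.

#E(F_17) = 14


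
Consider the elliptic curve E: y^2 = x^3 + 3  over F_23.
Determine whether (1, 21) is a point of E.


Check whether y^2 = x^3 + 0 x + 3 (mod 23) for (x, y) = (1, 21).
LHS: y^2 = 21^2 mod 23 = 4
RHS: x^3 + 0 x + 3 = 1^3 + 0*1 + 3 mod 23 = 4
LHS = RHS

Yes, on the curve


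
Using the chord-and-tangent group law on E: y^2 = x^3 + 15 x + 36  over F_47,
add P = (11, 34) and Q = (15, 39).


P != Q, so use the chord formula.
s = (y2 - y1) / (x2 - x1) = (5) / (4) mod 47 = 13
x3 = s^2 - x1 - x2 mod 47 = 13^2 - 11 - 15 = 2
y3 = s (x1 - x3) - y1 mod 47 = 13 * (11 - 2) - 34 = 36

P + Q = (2, 36)


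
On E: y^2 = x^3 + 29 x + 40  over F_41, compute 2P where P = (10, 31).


Doubling: s = (3 x1^2 + a) / (2 y1)
s = (3*10^2 + 29) / (2*31) mod 41 = 2
x3 = s^2 - 2 x1 mod 41 = 2^2 - 2*10 = 25
y3 = s (x1 - x3) - y1 mod 41 = 2 * (10 - 25) - 31 = 21

2P = (25, 21)


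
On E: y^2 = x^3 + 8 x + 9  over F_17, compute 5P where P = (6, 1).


k = 5 = 101_2 (binary, LSB first: 101)
Double-and-add from P = (6, 1):
  bit 0 = 1: acc = O + (6, 1) = (6, 1)
  bit 1 = 0: acc unchanged = (6, 1)
  bit 2 = 1: acc = (6, 1) + (3, 14) = (6, 16)

5P = (6, 16)


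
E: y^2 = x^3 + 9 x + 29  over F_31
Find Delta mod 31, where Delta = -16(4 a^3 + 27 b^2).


4 a^3 + 27 b^2 = 4*9^3 + 27*29^2 = 2916 + 22707 = 25623
Delta = -16 * (25623) = -409968
Delta mod 31 = 7

Delta = 7 (mod 31)


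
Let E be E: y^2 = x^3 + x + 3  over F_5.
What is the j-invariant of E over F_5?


Delta = -16(4 a^3 + 27 b^2) mod 5 = 3
-1728 * (4 a)^3 = -1728 * (4*1)^3 mod 5 = 3
j = 3 * 3^(-1) mod 5 = 1

j = 1 (mod 5)


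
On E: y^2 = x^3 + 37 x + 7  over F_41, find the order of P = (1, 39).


Compute successive multiples of P until we hit O:
  1P = (1, 39)
  2P = (16, 29)
  3P = (29, 7)
  4P = (19, 5)
  5P = (19, 36)
  6P = (29, 34)
  7P = (16, 12)
  8P = (1, 2)
  ... (continuing to 9P)
  9P = O

ord(P) = 9


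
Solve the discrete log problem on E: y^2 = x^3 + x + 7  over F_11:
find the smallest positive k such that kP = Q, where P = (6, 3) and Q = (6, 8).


Enumerate multiples of P until we hit Q = (6, 8):
  1P = (6, 3)
  2P = (3, 2)
  3P = (7, 4)
  4P = (10, 4)
  5P = (4, 3)
  6P = (1, 8)
  7P = (5, 7)
  8P = (5, 4)
  9P = (1, 3)
  10P = (4, 8)
  11P = (10, 7)
  12P = (7, 7)
  13P = (3, 9)
  14P = (6, 8)
Match found at i = 14.

k = 14


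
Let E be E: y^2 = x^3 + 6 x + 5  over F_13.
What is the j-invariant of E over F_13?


Delta = -16(4 a^3 + 27 b^2) mod 13 = 11
-1728 * (4 a)^3 = -1728 * (4*6)^3 mod 13 = 5
j = 5 * 11^(-1) mod 13 = 4

j = 4 (mod 13)


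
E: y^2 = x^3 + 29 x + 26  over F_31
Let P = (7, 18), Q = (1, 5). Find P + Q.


P != Q, so use the chord formula.
s = (y2 - y1) / (x2 - x1) = (18) / (25) mod 31 = 28
x3 = s^2 - x1 - x2 mod 31 = 28^2 - 7 - 1 = 1
y3 = s (x1 - x3) - y1 mod 31 = 28 * (7 - 1) - 18 = 26

P + Q = (1, 26)


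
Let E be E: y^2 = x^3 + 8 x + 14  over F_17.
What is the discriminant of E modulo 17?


4 a^3 + 27 b^2 = 4*8^3 + 27*14^2 = 2048 + 5292 = 7340
Delta = -16 * (7340) = -117440
Delta mod 17 = 13

Delta = 13 (mod 17)


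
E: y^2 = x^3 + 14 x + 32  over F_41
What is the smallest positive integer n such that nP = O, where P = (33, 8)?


Compute successive multiples of P until we hit O:
  1P = (33, 8)
  2P = (12, 1)
  3P = (28, 21)
  4P = (13, 22)
  5P = (0, 14)
  6P = (6, 2)
  7P = (39, 18)
  8P = (31, 9)
  ... (continuing to 18P)
  18P = O

ord(P) = 18


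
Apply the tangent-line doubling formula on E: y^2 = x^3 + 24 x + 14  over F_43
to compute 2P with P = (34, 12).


Doubling: s = (3 x1^2 + a) / (2 y1)
s = (3*34^2 + 24) / (2*12) mod 43 = 38
x3 = s^2 - 2 x1 mod 43 = 38^2 - 2*34 = 0
y3 = s (x1 - x3) - y1 mod 43 = 38 * (34 - 0) - 12 = 33

2P = (0, 33)


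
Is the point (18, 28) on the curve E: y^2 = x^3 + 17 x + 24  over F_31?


Check whether y^2 = x^3 + 17 x + 24 (mod 31) for (x, y) = (18, 28).
LHS: y^2 = 28^2 mod 31 = 9
RHS: x^3 + 17 x + 24 = 18^3 + 17*18 + 24 mod 31 = 24
LHS != RHS

No, not on the curve


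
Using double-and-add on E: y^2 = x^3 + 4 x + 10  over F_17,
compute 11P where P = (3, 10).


k = 11 = 1011_2 (binary, LSB first: 1101)
Double-and-add from P = (3, 10):
  bit 0 = 1: acc = O + (3, 10) = (3, 10)
  bit 1 = 1: acc = (3, 10) + (12, 16) = (10, 8)
  bit 2 = 0: acc unchanged = (10, 8)
  bit 3 = 1: acc = (10, 8) + (5, 11) = (1, 7)

11P = (1, 7)


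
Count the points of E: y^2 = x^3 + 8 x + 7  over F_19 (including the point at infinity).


For each x in F_19, count y with y^2 = x^3 + 8 x + 7 mod 19:
  x = 0: RHS = 7, y in [8, 11]  -> 2 point(s)
  x = 1: RHS = 16, y in [4, 15]  -> 2 point(s)
  x = 3: RHS = 1, y in [1, 18]  -> 2 point(s)
  x = 5: RHS = 1, y in [1, 18]  -> 2 point(s)
  x = 6: RHS = 5, y in [9, 10]  -> 2 point(s)
  x = 7: RHS = 7, y in [8, 11]  -> 2 point(s)
  x = 10: RHS = 4, y in [2, 17]  -> 2 point(s)
  x = 11: RHS = 1, y in [1, 18]  -> 2 point(s)
  x = 12: RHS = 7, y in [8, 11]  -> 2 point(s)
  x = 13: RHS = 9, y in [3, 16]  -> 2 point(s)
  x = 15: RHS = 6, y in [5, 14]  -> 2 point(s)
  x = 18: RHS = 17, y in [6, 13]  -> 2 point(s)
Affine points: 24. Add the point at infinity: total = 25.

#E(F_19) = 25


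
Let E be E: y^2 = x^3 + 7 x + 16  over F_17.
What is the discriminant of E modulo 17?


4 a^3 + 27 b^2 = 4*7^3 + 27*16^2 = 1372 + 6912 = 8284
Delta = -16 * (8284) = -132544
Delta mod 17 = 5

Delta = 5 (mod 17)


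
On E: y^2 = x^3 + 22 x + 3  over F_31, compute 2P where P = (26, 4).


Doubling: s = (3 x1^2 + a) / (2 y1)
s = (3*26^2 + 22) / (2*4) mod 31 = 16
x3 = s^2 - 2 x1 mod 31 = 16^2 - 2*26 = 18
y3 = s (x1 - x3) - y1 mod 31 = 16 * (26 - 18) - 4 = 0

2P = (18, 0)


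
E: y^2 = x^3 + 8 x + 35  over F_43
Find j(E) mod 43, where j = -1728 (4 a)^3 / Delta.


Delta = -16(4 a^3 + 27 b^2) mod 43 = 42
-1728 * (4 a)^3 = -1728 * (4*8)^3 mod 43 = 27
j = 27 * 42^(-1) mod 43 = 16

j = 16 (mod 43)


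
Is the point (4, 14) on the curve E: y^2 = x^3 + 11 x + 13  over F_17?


Check whether y^2 = x^3 + 11 x + 13 (mod 17) for (x, y) = (4, 14).
LHS: y^2 = 14^2 mod 17 = 9
RHS: x^3 + 11 x + 13 = 4^3 + 11*4 + 13 mod 17 = 2
LHS != RHS

No, not on the curve


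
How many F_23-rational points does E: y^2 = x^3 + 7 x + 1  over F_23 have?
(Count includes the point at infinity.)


For each x in F_23, count y with y^2 = x^3 + 7 x + 1 mod 23:
  x = 0: RHS = 1, y in [1, 22]  -> 2 point(s)
  x = 1: RHS = 9, y in [3, 20]  -> 2 point(s)
  x = 2: RHS = 0, y in [0]  -> 1 point(s)
  x = 3: RHS = 3, y in [7, 16]  -> 2 point(s)
  x = 4: RHS = 1, y in [1, 22]  -> 2 point(s)
  x = 5: RHS = 0, y in [0]  -> 1 point(s)
  x = 6: RHS = 6, y in [11, 12]  -> 2 point(s)
  x = 7: RHS = 2, y in [5, 18]  -> 2 point(s)
  x = 10: RHS = 13, y in [6, 17]  -> 2 point(s)
  x = 11: RHS = 6, y in [11, 12]  -> 2 point(s)
  x = 13: RHS = 12, y in [9, 14]  -> 2 point(s)
  x = 15: RHS = 8, y in [10, 13]  -> 2 point(s)
  x = 16: RHS = 0, y in [0]  -> 1 point(s)
  x = 18: RHS = 2, y in [5, 18]  -> 2 point(s)
  x = 19: RHS = 1, y in [1, 22]  -> 2 point(s)
  x = 21: RHS = 2, y in [5, 18]  -> 2 point(s)
  x = 22: RHS = 16, y in [4, 19]  -> 2 point(s)
Affine points: 31. Add the point at infinity: total = 32.

#E(F_23) = 32


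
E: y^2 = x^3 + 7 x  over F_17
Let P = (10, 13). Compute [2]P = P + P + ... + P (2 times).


k = 2 = 10_2 (binary, LSB first: 01)
Double-and-add from P = (10, 13):
  bit 0 = 0: acc unchanged = O
  bit 1 = 1: acc = O + (1, 5) = (1, 5)

2P = (1, 5)


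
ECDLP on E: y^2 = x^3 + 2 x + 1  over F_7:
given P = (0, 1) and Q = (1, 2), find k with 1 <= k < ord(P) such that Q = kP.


Enumerate multiples of P until we hit Q = (1, 2):
  1P = (0, 1)
  2P = (1, 5)
  3P = (1, 2)
Match found at i = 3.

k = 3


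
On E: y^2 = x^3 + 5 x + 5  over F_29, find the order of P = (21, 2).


Compute successive multiples of P until we hit O:
  1P = (21, 2)
  2P = (11, 12)
  3P = (27, 4)
  4P = (23, 7)
  5P = (13, 18)
  6P = (28, 12)
  7P = (14, 8)
  8P = (19, 17)
  ... (continuing to 36P)
  36P = O

ord(P) = 36


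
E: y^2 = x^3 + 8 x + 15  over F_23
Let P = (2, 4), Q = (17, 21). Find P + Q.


P != Q, so use the chord formula.
s = (y2 - y1) / (x2 - x1) = (17) / (15) mod 23 = 18
x3 = s^2 - x1 - x2 mod 23 = 18^2 - 2 - 17 = 6
y3 = s (x1 - x3) - y1 mod 23 = 18 * (2 - 6) - 4 = 16

P + Q = (6, 16)


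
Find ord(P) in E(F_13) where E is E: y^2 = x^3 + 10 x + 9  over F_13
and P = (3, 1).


Compute successive multiples of P until we hit O:
  1P = (3, 1)
  2P = (8, 4)
  3P = (6, 5)
  4P = (0, 3)
  5P = (9, 3)
  6P = (4, 3)
  7P = (10, 11)
  8P = (10, 2)
  ... (continuing to 15P)
  15P = O

ord(P) = 15


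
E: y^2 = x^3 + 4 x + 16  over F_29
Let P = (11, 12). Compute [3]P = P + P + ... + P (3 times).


k = 3 = 11_2 (binary, LSB first: 11)
Double-and-add from P = (11, 12):
  bit 0 = 1: acc = O + (11, 12) = (11, 12)
  bit 1 = 1: acc = (11, 12) + (11, 17) = O

3P = O


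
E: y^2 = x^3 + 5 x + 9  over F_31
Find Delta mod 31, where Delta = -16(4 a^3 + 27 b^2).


4 a^3 + 27 b^2 = 4*5^3 + 27*9^2 = 500 + 2187 = 2687
Delta = -16 * (2687) = -42992
Delta mod 31 = 5

Delta = 5 (mod 31)


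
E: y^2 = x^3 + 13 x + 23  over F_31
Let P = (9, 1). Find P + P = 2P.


Doubling: s = (3 x1^2 + a) / (2 y1)
s = (3*9^2 + 13) / (2*1) mod 31 = 4
x3 = s^2 - 2 x1 mod 31 = 4^2 - 2*9 = 29
y3 = s (x1 - x3) - y1 mod 31 = 4 * (9 - 29) - 1 = 12

2P = (29, 12)


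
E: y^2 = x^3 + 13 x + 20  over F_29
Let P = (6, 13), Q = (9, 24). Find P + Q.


P != Q, so use the chord formula.
s = (y2 - y1) / (x2 - x1) = (11) / (3) mod 29 = 23
x3 = s^2 - x1 - x2 mod 29 = 23^2 - 6 - 9 = 21
y3 = s (x1 - x3) - y1 mod 29 = 23 * (6 - 21) - 13 = 19

P + Q = (21, 19)


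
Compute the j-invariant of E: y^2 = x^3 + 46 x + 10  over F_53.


Delta = -16(4 a^3 + 27 b^2) mod 53 = 5
-1728 * (4 a)^3 = -1728 * (4*46)^3 mod 53 = 2
j = 2 * 5^(-1) mod 53 = 11

j = 11 (mod 53)


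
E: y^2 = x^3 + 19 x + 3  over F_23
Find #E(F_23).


For each x in F_23, count y with y^2 = x^3 + 19 x + 3 mod 23:
  x = 0: RHS = 3, y in [7, 16]  -> 2 point(s)
  x = 1: RHS = 0, y in [0]  -> 1 point(s)
  x = 2: RHS = 3, y in [7, 16]  -> 2 point(s)
  x = 3: RHS = 18, y in [8, 15]  -> 2 point(s)
  x = 5: RHS = 16, y in [4, 19]  -> 2 point(s)
  x = 8: RHS = 0, y in [0]  -> 1 point(s)
  x = 9: RHS = 6, y in [11, 12]  -> 2 point(s)
  x = 11: RHS = 2, y in [5, 18]  -> 2 point(s)
  x = 12: RHS = 4, y in [2, 21]  -> 2 point(s)
  x = 13: RHS = 9, y in [3, 20]  -> 2 point(s)
  x = 14: RHS = 0, y in [0]  -> 1 point(s)
  x = 15: RHS = 6, y in [11, 12]  -> 2 point(s)
  x = 17: RHS = 18, y in [8, 15]  -> 2 point(s)
  x = 18: RHS = 13, y in [6, 17]  -> 2 point(s)
  x = 19: RHS = 1, y in [1, 22]  -> 2 point(s)
  x = 21: RHS = 3, y in [7, 16]  -> 2 point(s)
  x = 22: RHS = 6, y in [11, 12]  -> 2 point(s)
Affine points: 31. Add the point at infinity: total = 32.

#E(F_23) = 32


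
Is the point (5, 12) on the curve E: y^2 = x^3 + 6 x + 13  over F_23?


Check whether y^2 = x^3 + 6 x + 13 (mod 23) for (x, y) = (5, 12).
LHS: y^2 = 12^2 mod 23 = 6
RHS: x^3 + 6 x + 13 = 5^3 + 6*5 + 13 mod 23 = 7
LHS != RHS

No, not on the curve


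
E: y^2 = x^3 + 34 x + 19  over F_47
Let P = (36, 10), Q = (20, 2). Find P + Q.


P != Q, so use the chord formula.
s = (y2 - y1) / (x2 - x1) = (39) / (31) mod 47 = 24
x3 = s^2 - x1 - x2 mod 47 = 24^2 - 36 - 20 = 3
y3 = s (x1 - x3) - y1 mod 47 = 24 * (36 - 3) - 10 = 30

P + Q = (3, 30)


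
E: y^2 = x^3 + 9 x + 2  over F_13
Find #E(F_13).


For each x in F_13, count y with y^2 = x^3 + 9 x + 2 mod 13:
  x = 1: RHS = 12, y in [5, 8]  -> 2 point(s)
  x = 3: RHS = 4, y in [2, 11]  -> 2 point(s)
  x = 5: RHS = 3, y in [4, 9]  -> 2 point(s)
  x = 6: RHS = 12, y in [5, 8]  -> 2 point(s)
  x = 8: RHS = 1, y in [1, 12]  -> 2 point(s)
  x = 10: RHS = 0, y in [0]  -> 1 point(s)
Affine points: 11. Add the point at infinity: total = 12.

#E(F_13) = 12


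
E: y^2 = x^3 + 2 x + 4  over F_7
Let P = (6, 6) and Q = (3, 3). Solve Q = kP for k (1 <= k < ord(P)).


Enumerate multiples of P until we hit Q = (3, 3):
  1P = (6, 6)
  2P = (3, 4)
  3P = (0, 5)
  4P = (2, 4)
  5P = (1, 0)
  6P = (2, 3)
  7P = (0, 2)
  8P = (3, 3)
Match found at i = 8.

k = 8


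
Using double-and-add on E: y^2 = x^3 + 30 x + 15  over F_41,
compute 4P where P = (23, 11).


k = 4 = 100_2 (binary, LSB first: 001)
Double-and-add from P = (23, 11):
  bit 0 = 0: acc unchanged = O
  bit 1 = 0: acc unchanged = O
  bit 2 = 1: acc = O + (11, 6) = (11, 6)

4P = (11, 6)


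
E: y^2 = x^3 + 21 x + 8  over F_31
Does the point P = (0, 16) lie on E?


Check whether y^2 = x^3 + 21 x + 8 (mod 31) for (x, y) = (0, 16).
LHS: y^2 = 16^2 mod 31 = 8
RHS: x^3 + 21 x + 8 = 0^3 + 21*0 + 8 mod 31 = 8
LHS = RHS

Yes, on the curve


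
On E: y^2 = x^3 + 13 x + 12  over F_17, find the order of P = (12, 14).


Compute successive multiples of P until we hit O:
  1P = (12, 14)
  2P = (6, 0)
  3P = (12, 3)
  4P = O

ord(P) = 4


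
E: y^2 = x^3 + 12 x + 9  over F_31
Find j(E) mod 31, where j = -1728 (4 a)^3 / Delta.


Delta = -16(4 a^3 + 27 b^2) mod 31 = 23
-1728 * (4 a)^3 = -1728 * (4*12)^3 mod 31 = 27
j = 27 * 23^(-1) mod 31 = 16

j = 16 (mod 31)


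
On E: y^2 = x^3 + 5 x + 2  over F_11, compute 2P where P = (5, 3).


Doubling: s = (3 x1^2 + a) / (2 y1)
s = (3*5^2 + 5) / (2*3) mod 11 = 6
x3 = s^2 - 2 x1 mod 11 = 6^2 - 2*5 = 4
y3 = s (x1 - x3) - y1 mod 11 = 6 * (5 - 4) - 3 = 3

2P = (4, 3)


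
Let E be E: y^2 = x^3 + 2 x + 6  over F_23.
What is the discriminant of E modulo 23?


4 a^3 + 27 b^2 = 4*2^3 + 27*6^2 = 32 + 972 = 1004
Delta = -16 * (1004) = -16064
Delta mod 23 = 13

Delta = 13 (mod 23)


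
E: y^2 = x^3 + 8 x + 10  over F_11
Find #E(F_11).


For each x in F_11, count y with y^2 = x^3 + 8 x + 10 mod 11:
  x = 2: RHS = 1, y in [1, 10]  -> 2 point(s)
  x = 8: RHS = 3, y in [5, 6]  -> 2 point(s)
  x = 10: RHS = 1, y in [1, 10]  -> 2 point(s)
Affine points: 6. Add the point at infinity: total = 7.

#E(F_11) = 7


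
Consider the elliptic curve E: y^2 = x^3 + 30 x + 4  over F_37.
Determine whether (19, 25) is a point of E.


Check whether y^2 = x^3 + 30 x + 4 (mod 37) for (x, y) = (19, 25).
LHS: y^2 = 25^2 mod 37 = 33
RHS: x^3 + 30 x + 4 = 19^3 + 30*19 + 4 mod 37 = 33
LHS = RHS

Yes, on the curve


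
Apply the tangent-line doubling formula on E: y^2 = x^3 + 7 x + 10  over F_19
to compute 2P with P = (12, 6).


Doubling: s = (3 x1^2 + a) / (2 y1)
s = (3*12^2 + 7) / (2*6) mod 19 = 16
x3 = s^2 - 2 x1 mod 19 = 16^2 - 2*12 = 4
y3 = s (x1 - x3) - y1 mod 19 = 16 * (12 - 4) - 6 = 8

2P = (4, 8)


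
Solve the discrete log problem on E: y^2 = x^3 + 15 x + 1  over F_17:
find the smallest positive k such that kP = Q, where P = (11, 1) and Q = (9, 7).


Enumerate multiples of P until we hit Q = (9, 7):
  1P = (11, 1)
  2P = (16, 6)
  3P = (8, 2)
  4P = (0, 1)
  5P = (6, 16)
  6P = (9, 10)
  7P = (13, 8)
  8P = (1, 0)
  9P = (13, 9)
  10P = (9, 7)
Match found at i = 10.

k = 10


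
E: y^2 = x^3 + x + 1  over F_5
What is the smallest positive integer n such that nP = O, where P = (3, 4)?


Compute successive multiples of P until we hit O:
  1P = (3, 4)
  2P = (0, 4)
  3P = (2, 1)
  4P = (4, 3)
  5P = (4, 2)
  6P = (2, 4)
  7P = (0, 1)
  8P = (3, 1)
  ... (continuing to 9P)
  9P = O

ord(P) = 9


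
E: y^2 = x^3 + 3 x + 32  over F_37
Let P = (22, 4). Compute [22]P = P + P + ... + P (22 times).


k = 22 = 10110_2 (binary, LSB first: 01101)
Double-and-add from P = (22, 4):
  bit 0 = 0: acc unchanged = O
  bit 1 = 1: acc = O + (23, 13) = (23, 13)
  bit 2 = 1: acc = (23, 13) + (17, 1) = (1, 31)
  bit 3 = 0: acc unchanged = (1, 31)
  bit 4 = 1: acc = (1, 31) + (10, 27) = (23, 24)

22P = (23, 24)


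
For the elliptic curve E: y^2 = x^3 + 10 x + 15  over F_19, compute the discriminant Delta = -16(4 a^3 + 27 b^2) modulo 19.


4 a^3 + 27 b^2 = 4*10^3 + 27*15^2 = 4000 + 6075 = 10075
Delta = -16 * (10075) = -161200
Delta mod 19 = 15

Delta = 15 (mod 19)


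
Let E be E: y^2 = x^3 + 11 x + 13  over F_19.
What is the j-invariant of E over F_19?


Delta = -16(4 a^3 + 27 b^2) mod 19 = 2
-1728 * (4 a)^3 = -1728 * (4*11)^3 mod 19 = 7
j = 7 * 2^(-1) mod 19 = 13

j = 13 (mod 19)


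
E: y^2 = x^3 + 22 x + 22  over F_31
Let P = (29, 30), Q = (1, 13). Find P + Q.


P != Q, so use the chord formula.
s = (y2 - y1) / (x2 - x1) = (14) / (3) mod 31 = 15
x3 = s^2 - x1 - x2 mod 31 = 15^2 - 29 - 1 = 9
y3 = s (x1 - x3) - y1 mod 31 = 15 * (29 - 9) - 30 = 22

P + Q = (9, 22)


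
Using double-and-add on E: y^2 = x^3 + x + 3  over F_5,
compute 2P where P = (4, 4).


k = 2 = 10_2 (binary, LSB first: 01)
Double-and-add from P = (4, 4):
  bit 0 = 0: acc unchanged = O
  bit 1 = 1: acc = O + (1, 0) = (1, 0)

2P = (1, 0)


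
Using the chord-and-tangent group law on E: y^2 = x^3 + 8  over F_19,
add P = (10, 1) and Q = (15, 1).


P != Q, so use the chord formula.
s = (y2 - y1) / (x2 - x1) = (0) / (5) mod 19 = 0
x3 = s^2 - x1 - x2 mod 19 = 0^2 - 10 - 15 = 13
y3 = s (x1 - x3) - y1 mod 19 = 0 * (10 - 13) - 1 = 18

P + Q = (13, 18)


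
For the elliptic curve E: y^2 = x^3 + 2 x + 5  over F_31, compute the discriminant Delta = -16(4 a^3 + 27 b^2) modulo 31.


4 a^3 + 27 b^2 = 4*2^3 + 27*5^2 = 32 + 675 = 707
Delta = -16 * (707) = -11312
Delta mod 31 = 3

Delta = 3 (mod 31)


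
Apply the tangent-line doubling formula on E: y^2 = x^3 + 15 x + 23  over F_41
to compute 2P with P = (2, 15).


Doubling: s = (3 x1^2 + a) / (2 y1)
s = (3*2^2 + 15) / (2*15) mod 41 = 5
x3 = s^2 - 2 x1 mod 41 = 5^2 - 2*2 = 21
y3 = s (x1 - x3) - y1 mod 41 = 5 * (2 - 21) - 15 = 13

2P = (21, 13)


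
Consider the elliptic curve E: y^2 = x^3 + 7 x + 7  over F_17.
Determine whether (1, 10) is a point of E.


Check whether y^2 = x^3 + 7 x + 7 (mod 17) for (x, y) = (1, 10).
LHS: y^2 = 10^2 mod 17 = 15
RHS: x^3 + 7 x + 7 = 1^3 + 7*1 + 7 mod 17 = 15
LHS = RHS

Yes, on the curve


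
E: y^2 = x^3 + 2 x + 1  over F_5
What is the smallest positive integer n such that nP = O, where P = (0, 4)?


Compute successive multiples of P until we hit O:
  1P = (0, 4)
  2P = (1, 2)
  3P = (3, 2)
  4P = (3, 3)
  5P = (1, 3)
  6P = (0, 1)
  7P = O

ord(P) = 7


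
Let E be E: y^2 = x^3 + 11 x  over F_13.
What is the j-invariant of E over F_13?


Delta = -16(4 a^3 + 27 b^2) mod 13 = 5
-1728 * (4 a)^3 = -1728 * (4*11)^3 mod 13 = 8
j = 8 * 5^(-1) mod 13 = 12

j = 12 (mod 13)


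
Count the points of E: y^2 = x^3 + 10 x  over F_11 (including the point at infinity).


For each x in F_11, count y with y^2 = x^3 + 10 x + 0 mod 11:
  x = 0: RHS = 0, y in [0]  -> 1 point(s)
  x = 1: RHS = 0, y in [0]  -> 1 point(s)
  x = 4: RHS = 5, y in [4, 7]  -> 2 point(s)
  x = 6: RHS = 1, y in [1, 10]  -> 2 point(s)
  x = 8: RHS = 9, y in [3, 8]  -> 2 point(s)
  x = 9: RHS = 5, y in [4, 7]  -> 2 point(s)
  x = 10: RHS = 0, y in [0]  -> 1 point(s)
Affine points: 11. Add the point at infinity: total = 12.

#E(F_11) = 12


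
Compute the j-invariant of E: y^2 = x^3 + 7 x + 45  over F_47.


Delta = -16(4 a^3 + 27 b^2) mod 47 = 8
-1728 * (4 a)^3 = -1728 * (4*7)^3 mod 47 = 33
j = 33 * 8^(-1) mod 47 = 10

j = 10 (mod 47)


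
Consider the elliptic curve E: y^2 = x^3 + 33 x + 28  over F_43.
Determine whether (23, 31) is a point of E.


Check whether y^2 = x^3 + 33 x + 28 (mod 43) for (x, y) = (23, 31).
LHS: y^2 = 31^2 mod 43 = 15
RHS: x^3 + 33 x + 28 = 23^3 + 33*23 + 28 mod 43 = 11
LHS != RHS

No, not on the curve


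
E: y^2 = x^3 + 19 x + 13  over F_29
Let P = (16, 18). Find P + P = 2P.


Doubling: s = (3 x1^2 + a) / (2 y1)
s = (3*16^2 + 19) / (2*18) mod 29 = 13
x3 = s^2 - 2 x1 mod 29 = 13^2 - 2*16 = 21
y3 = s (x1 - x3) - y1 mod 29 = 13 * (16 - 21) - 18 = 4

2P = (21, 4)


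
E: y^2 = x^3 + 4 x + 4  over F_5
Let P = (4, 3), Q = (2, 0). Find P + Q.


P != Q, so use the chord formula.
s = (y2 - y1) / (x2 - x1) = (2) / (3) mod 5 = 4
x3 = s^2 - x1 - x2 mod 5 = 4^2 - 4 - 2 = 0
y3 = s (x1 - x3) - y1 mod 5 = 4 * (4 - 0) - 3 = 3

P + Q = (0, 3)


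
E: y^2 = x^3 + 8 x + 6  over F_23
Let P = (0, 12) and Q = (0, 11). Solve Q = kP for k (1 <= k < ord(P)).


Enumerate multiples of P until we hit Q = (0, 11):
  1P = (0, 12)
  2P = (18, 5)
  3P = (18, 18)
  4P = (0, 11)
Match found at i = 4.

k = 4


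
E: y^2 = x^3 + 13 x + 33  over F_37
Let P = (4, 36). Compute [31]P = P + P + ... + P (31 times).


k = 31 = 11111_2 (binary, LSB first: 11111)
Double-and-add from P = (4, 36):
  bit 0 = 1: acc = O + (4, 36) = (4, 36)
  bit 1 = 1: acc = (4, 36) + (25, 31) = (12, 17)
  bit 2 = 1: acc = (12, 17) + (33, 19) = (3, 5)
  bit 3 = 1: acc = (3, 5) + (29, 3) = (35, 6)
  bit 4 = 1: acc = (35, 6) + (23, 17) = (32, 19)

31P = (32, 19)


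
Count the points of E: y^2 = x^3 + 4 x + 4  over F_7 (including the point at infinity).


For each x in F_7, count y with y^2 = x^3 + 4 x + 4 mod 7:
  x = 0: RHS = 4, y in [2, 5]  -> 2 point(s)
  x = 1: RHS = 2, y in [3, 4]  -> 2 point(s)
  x = 3: RHS = 1, y in [1, 6]  -> 2 point(s)
  x = 4: RHS = 0, y in [0]  -> 1 point(s)
  x = 5: RHS = 2, y in [3, 4]  -> 2 point(s)
Affine points: 9. Add the point at infinity: total = 10.

#E(F_7) = 10


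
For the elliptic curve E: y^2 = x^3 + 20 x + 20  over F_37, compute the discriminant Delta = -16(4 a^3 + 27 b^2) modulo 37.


4 a^3 + 27 b^2 = 4*20^3 + 27*20^2 = 32000 + 10800 = 42800
Delta = -16 * (42800) = -684800
Delta mod 37 = 33

Delta = 33 (mod 37)


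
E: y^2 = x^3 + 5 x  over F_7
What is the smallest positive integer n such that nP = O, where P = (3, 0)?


Compute successive multiples of P until we hit O:
  1P = (3, 0)
  2P = O

ord(P) = 2


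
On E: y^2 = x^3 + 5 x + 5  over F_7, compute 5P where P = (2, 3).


k = 5 = 101_2 (binary, LSB first: 101)
Double-and-add from P = (2, 3):
  bit 0 = 1: acc = O + (2, 3) = (2, 3)
  bit 1 = 0: acc unchanged = (2, 3)
  bit 2 = 1: acc = (2, 3) + (1, 2) = (5, 1)

5P = (5, 1)


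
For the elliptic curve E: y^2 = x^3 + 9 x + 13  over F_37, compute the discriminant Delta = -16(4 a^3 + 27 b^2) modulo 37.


4 a^3 + 27 b^2 = 4*9^3 + 27*13^2 = 2916 + 4563 = 7479
Delta = -16 * (7479) = -119664
Delta mod 37 = 31

Delta = 31 (mod 37)


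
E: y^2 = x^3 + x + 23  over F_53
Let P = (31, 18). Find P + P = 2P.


Doubling: s = (3 x1^2 + a) / (2 y1)
s = (3*31^2 + 1) / (2*18) mod 53 = 33
x3 = s^2 - 2 x1 mod 53 = 33^2 - 2*31 = 20
y3 = s (x1 - x3) - y1 mod 53 = 33 * (31 - 20) - 18 = 27

2P = (20, 27)


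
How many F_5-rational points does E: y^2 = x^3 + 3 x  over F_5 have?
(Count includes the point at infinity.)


For each x in F_5, count y with y^2 = x^3 + 3 x + 0 mod 5:
  x = 0: RHS = 0, y in [0]  -> 1 point(s)
  x = 1: RHS = 4, y in [2, 3]  -> 2 point(s)
  x = 2: RHS = 4, y in [2, 3]  -> 2 point(s)
  x = 3: RHS = 1, y in [1, 4]  -> 2 point(s)
  x = 4: RHS = 1, y in [1, 4]  -> 2 point(s)
Affine points: 9. Add the point at infinity: total = 10.

#E(F_5) = 10


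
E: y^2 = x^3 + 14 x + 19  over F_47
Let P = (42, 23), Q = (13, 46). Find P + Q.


P != Q, so use the chord formula.
s = (y2 - y1) / (x2 - x1) = (23) / (18) mod 47 = 30
x3 = s^2 - x1 - x2 mod 47 = 30^2 - 42 - 13 = 46
y3 = s (x1 - x3) - y1 mod 47 = 30 * (42 - 46) - 23 = 45

P + Q = (46, 45)


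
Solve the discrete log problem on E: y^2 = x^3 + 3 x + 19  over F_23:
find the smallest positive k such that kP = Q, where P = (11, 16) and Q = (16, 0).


Enumerate multiples of P until we hit Q = (16, 0):
  1P = (11, 16)
  2P = (9, 4)
  3P = (16, 0)
Match found at i = 3.

k = 3


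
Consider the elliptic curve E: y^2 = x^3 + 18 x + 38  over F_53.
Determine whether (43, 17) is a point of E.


Check whether y^2 = x^3 + 18 x + 38 (mod 53) for (x, y) = (43, 17).
LHS: y^2 = 17^2 mod 53 = 24
RHS: x^3 + 18 x + 38 = 43^3 + 18*43 + 38 mod 53 = 24
LHS = RHS

Yes, on the curve
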